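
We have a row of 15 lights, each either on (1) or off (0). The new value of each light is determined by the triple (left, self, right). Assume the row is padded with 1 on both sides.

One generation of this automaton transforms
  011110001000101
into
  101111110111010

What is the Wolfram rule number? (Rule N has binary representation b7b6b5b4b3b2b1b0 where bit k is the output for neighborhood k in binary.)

position 2: 111 → 1  (bit 7 = 1)
position 4: 110 → 1  (bit 6 = 1)
position 0: 101 → 1  (bit 5 = 1)
position 5: 100 → 1  (bit 4 = 1)
position 1: 011 → 0  (bit 3 = 0)
position 8: 010 → 0  (bit 2 = 0)
position 7: 001 → 1  (bit 1 = 1)
position 6: 000 → 1  (bit 0 = 1)
bits b7..b0 = 11110011 = 243

243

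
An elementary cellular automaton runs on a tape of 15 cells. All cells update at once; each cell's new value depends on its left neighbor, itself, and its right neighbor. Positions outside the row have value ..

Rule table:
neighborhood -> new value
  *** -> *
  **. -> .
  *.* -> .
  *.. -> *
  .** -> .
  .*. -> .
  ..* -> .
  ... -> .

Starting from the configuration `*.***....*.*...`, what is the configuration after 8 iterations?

...*.*......*..
......*......*.
.......*......*
........*......
.........*.....
..........*....
...........*...
............*..

............*..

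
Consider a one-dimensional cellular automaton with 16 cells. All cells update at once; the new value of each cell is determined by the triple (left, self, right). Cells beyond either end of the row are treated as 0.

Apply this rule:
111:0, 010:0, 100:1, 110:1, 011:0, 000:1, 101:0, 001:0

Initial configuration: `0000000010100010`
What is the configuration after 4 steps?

1111111000011001
0000001111001100
1111100001100111
0000111100110001

0000111100110001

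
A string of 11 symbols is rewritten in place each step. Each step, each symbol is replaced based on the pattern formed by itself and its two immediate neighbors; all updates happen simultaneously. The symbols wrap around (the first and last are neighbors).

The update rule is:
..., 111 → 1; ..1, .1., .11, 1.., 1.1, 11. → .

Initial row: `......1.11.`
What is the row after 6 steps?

1...11....1

step 1: 11111......
step 2: .111..1111.
step 3: ..1....11..
step 4: 1...11....1
step 5: ..1....11..  (repeats step 3; period 2)
step 6: 1...11....1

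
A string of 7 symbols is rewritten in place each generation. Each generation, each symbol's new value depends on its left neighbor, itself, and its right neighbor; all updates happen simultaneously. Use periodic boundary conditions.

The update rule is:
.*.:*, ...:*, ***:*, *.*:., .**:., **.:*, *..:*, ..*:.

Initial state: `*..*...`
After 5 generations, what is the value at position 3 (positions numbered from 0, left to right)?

*

generation 1: **.***.
generation 2: .*..**.
generation 3: .**..**
generation 4: ..**..*
generation 5: *..**.*
position 3 holds *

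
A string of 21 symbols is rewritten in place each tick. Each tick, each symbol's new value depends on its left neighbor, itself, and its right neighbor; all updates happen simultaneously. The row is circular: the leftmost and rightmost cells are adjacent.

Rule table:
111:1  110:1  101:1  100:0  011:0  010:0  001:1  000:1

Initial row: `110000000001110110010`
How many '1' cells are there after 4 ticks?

010111111110111010101
101011111111011101010
010101111111101110101
101010111111110111010
count of 1: 15

15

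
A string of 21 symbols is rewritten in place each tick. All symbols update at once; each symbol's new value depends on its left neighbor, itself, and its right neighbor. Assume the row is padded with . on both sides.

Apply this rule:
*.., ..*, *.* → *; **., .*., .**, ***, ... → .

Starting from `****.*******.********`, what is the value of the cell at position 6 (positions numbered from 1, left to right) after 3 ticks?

....*.......*........
...*.*.....*.*.......
..*.*.*...*.*.*......
position 6 holds .

.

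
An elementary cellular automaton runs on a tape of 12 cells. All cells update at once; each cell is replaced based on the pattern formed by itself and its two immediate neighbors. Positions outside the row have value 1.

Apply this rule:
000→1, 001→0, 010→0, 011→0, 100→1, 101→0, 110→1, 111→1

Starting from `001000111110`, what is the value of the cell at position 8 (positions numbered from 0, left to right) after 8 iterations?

100110011110
110011001110
111001100110
111100110010
111110011000
111111001110
111111100110
111111110010
position 8 holds 0

0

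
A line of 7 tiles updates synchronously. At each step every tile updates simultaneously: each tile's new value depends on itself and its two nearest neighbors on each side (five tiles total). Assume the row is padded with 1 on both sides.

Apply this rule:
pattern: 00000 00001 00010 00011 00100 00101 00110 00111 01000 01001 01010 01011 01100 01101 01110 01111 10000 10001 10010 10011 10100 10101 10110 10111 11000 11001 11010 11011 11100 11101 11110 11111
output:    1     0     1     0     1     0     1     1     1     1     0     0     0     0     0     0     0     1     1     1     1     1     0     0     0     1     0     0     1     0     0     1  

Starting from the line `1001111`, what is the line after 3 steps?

0100100

step 1: 1111011
step 2: 1100000
step 3: 0100100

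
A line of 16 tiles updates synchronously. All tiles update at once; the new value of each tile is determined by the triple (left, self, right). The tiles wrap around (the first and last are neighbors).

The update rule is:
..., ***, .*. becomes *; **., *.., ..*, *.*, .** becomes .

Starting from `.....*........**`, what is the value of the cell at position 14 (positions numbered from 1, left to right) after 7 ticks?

tick 1: .***.*.******...
tick 2: ..*..*..****..**
tick 3: ..*..*...**.....
tick 4: *.*..*.*....****
tick 5: ..*..*.*.**..***
tick 6: ..*..*.*......*.
tick 7: *.*..*.*.****.*.
position 14 holds .

.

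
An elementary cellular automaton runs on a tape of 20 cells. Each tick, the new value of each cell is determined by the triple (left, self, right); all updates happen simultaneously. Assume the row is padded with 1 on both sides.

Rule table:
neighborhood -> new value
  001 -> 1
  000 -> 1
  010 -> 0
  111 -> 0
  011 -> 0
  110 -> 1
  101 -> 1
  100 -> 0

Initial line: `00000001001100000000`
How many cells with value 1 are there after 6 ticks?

tick 1: 01111110010101111111
tick 2: 10000010101010000000
tick 3: 10111101010100111111
tick 4: 11000110101001000000
tick 5: 01011011010010011111
tick 6: 10101101100100100000
count of 1: 8

8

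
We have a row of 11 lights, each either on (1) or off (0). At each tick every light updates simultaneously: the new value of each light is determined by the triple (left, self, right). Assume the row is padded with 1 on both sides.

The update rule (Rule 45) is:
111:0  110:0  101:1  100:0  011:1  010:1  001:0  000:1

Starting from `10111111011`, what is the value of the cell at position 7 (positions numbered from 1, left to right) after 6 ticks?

01100000110
11001110101
00001001111
01101001000
11011001010
00110001111
position 7 holds 0

0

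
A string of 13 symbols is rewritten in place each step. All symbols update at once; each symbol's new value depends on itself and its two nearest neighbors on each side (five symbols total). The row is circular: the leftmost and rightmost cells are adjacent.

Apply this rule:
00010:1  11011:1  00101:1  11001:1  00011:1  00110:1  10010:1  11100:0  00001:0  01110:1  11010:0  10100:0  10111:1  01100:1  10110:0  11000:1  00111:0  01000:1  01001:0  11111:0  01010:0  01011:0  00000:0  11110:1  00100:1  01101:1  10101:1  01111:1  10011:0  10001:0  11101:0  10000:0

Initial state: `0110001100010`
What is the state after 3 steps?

1110111001001

0111011110110
0010111101011
1110111001001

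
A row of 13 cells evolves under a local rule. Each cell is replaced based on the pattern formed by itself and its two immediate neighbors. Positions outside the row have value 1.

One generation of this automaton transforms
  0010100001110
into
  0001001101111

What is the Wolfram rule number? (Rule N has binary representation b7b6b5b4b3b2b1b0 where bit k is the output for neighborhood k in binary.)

233

position 10: 111 → 1  (bit 7 = 1)
position 11: 110 → 1  (bit 6 = 1)
position 3: 101 → 1  (bit 5 = 1)
position 0: 100 → 0  (bit 4 = 0)
position 9: 011 → 1  (bit 3 = 1)
position 2: 010 → 0  (bit 2 = 0)
position 1: 001 → 0  (bit 1 = 0)
position 6: 000 → 1  (bit 0 = 1)
bits b7..b0 = 11101001 = 233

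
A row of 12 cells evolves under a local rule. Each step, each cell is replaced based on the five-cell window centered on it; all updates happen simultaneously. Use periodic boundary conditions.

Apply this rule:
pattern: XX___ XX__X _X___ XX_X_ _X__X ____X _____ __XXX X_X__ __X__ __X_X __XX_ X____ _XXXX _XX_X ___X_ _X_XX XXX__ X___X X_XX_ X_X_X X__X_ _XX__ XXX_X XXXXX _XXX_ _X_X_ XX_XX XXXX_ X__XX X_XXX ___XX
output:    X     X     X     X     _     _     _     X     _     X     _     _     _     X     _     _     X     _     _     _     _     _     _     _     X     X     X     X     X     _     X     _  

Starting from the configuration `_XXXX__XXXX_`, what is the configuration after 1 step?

_XXX_X_XXX_X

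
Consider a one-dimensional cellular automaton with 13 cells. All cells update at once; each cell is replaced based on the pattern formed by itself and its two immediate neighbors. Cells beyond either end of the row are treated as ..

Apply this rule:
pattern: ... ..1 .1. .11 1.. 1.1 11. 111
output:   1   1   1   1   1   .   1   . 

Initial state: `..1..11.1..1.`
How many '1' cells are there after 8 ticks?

4

tick 1: 1111111.11111
tick 2: 1.....1.1...1
tick 3: 1111111.11111  (repeats tick 1; period 2)
tick 8: 1.....1.1...1
count of 1: 4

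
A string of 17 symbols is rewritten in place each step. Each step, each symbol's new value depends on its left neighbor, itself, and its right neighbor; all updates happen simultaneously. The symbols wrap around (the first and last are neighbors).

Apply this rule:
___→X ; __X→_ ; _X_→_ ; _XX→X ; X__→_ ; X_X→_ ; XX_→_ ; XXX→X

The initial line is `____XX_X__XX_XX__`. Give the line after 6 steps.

___XXXX___XX__XXX

XXX_X_____X__X__X
XX____XXX_______X
X__XX_XX__XXXXX_X
___X__X___XXXX__X
_X______X_XXX____
___XXXX___XX__XXX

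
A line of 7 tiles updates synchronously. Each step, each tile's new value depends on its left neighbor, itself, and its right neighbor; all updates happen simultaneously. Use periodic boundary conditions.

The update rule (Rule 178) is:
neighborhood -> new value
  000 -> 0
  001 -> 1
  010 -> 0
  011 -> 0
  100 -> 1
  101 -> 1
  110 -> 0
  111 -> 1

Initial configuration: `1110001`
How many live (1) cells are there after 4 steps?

3

1101010
0010101
1101010  (repeats step 1; period 2)
step 4: 0010101
count of 1: 3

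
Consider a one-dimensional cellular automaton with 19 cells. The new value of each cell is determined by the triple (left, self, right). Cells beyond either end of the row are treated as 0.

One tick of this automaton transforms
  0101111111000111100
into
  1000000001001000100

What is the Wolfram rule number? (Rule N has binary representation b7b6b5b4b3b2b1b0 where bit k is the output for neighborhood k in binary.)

position 4: 111 → 0  (bit 7 = 0)
position 9: 110 → 1  (bit 6 = 1)
position 2: 101 → 0  (bit 5 = 0)
position 10: 100 → 0  (bit 4 = 0)
position 3: 011 → 0  (bit 3 = 0)
position 1: 010 → 0  (bit 2 = 0)
position 0: 001 → 1  (bit 1 = 1)
position 11: 000 → 0  (bit 0 = 0)
bits b7..b0 = 01000010 = 66

66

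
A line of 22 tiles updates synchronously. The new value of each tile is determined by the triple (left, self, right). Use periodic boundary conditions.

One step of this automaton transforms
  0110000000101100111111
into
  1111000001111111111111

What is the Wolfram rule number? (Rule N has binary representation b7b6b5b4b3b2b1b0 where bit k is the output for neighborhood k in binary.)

254

position 17: 111 → 1  (bit 7 = 1)
position 2: 110 → 1  (bit 6 = 1)
position 0: 101 → 1  (bit 5 = 1)
position 3: 100 → 1  (bit 4 = 1)
position 1: 011 → 1  (bit 3 = 1)
position 10: 010 → 1  (bit 2 = 1)
position 9: 001 → 1  (bit 1 = 1)
position 4: 000 → 0  (bit 0 = 0)
bits b7..b0 = 11111110 = 254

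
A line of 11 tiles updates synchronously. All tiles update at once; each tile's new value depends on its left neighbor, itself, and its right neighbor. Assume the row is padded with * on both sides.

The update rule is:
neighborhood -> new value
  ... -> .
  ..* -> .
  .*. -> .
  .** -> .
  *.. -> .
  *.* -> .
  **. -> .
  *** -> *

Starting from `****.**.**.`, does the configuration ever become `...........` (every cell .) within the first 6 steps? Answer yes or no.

yes

***........
**.........
*..........
...........
all cells are . at step 4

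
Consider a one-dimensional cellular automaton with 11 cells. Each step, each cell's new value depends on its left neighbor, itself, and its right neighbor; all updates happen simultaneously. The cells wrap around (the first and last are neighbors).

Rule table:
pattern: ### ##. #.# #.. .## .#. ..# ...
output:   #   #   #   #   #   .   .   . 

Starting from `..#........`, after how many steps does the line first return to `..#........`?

11

...#.......
....#......
.....#.....
......#....
.......#...
........#..
.........#.
..........#
#..........
.#.........
..#........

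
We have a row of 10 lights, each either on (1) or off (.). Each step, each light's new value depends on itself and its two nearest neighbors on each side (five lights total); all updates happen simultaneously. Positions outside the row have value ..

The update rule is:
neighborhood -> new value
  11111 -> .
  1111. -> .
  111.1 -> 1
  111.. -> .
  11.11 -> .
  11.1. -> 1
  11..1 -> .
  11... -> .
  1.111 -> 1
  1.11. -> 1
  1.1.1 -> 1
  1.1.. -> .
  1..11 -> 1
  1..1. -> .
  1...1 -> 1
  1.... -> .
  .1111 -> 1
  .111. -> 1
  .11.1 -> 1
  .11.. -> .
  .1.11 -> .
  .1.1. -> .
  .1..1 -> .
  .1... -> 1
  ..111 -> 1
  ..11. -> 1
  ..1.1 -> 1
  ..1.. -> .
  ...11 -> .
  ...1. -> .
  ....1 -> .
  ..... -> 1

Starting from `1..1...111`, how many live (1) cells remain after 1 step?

step 1: ....11.11.
count of 1: 4

4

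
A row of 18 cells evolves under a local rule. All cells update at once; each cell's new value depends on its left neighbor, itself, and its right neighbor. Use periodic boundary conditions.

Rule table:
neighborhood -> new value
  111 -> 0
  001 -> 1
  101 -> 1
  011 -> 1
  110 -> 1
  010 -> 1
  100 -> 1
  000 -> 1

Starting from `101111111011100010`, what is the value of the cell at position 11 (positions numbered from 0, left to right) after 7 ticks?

0

111000001110111111
001111111011100000
111000001110111111  (repeats tick 1; period 2)
tick 7: 111000001110111111
position 11 holds 0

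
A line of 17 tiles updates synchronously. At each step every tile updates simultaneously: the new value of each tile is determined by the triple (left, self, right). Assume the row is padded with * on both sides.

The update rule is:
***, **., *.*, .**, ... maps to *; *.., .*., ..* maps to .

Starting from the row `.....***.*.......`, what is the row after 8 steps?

.***.****..*****.
*********..******
*********..******  (fixed point — unchanged through step 8)

*********..******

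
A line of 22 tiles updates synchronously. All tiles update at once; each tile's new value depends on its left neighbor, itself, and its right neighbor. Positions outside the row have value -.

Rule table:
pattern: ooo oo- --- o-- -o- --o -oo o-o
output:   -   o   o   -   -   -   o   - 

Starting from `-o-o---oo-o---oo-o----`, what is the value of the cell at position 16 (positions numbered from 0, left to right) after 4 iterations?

-

-----o-oo---o-oo---ooo
oooo---oo-o---oo-o-o-o
o--o-o-oo---o-oo------
-------oo-o---oo-ooooo
position 16 holds -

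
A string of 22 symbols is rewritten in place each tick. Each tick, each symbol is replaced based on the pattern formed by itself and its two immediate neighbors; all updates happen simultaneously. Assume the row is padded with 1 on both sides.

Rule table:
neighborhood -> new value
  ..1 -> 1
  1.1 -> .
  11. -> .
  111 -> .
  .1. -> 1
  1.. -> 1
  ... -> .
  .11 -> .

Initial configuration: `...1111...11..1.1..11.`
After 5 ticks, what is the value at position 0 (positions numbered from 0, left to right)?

1.1....1.1..111.111...
..11..11.111.......1.1
11..11......1.....11..
..11..1....111...1..11
11..1111..1...1.1111..
position 0 holds 1

1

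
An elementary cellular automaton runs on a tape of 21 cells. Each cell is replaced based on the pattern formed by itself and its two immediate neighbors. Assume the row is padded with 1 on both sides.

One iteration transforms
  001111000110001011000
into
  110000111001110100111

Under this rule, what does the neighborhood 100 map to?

At position 0 the neighborhood is 100; the next row has 1 there.

1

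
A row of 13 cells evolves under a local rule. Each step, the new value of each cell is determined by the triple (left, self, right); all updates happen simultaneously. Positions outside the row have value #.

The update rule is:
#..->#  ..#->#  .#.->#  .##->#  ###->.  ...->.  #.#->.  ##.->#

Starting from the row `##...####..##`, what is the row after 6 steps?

.##.##.#...#.

.##.##..####.
.##.#####..#.
.##.#...####.
.##.##.##..#.
.##.##.#####.
.##.##.#...#.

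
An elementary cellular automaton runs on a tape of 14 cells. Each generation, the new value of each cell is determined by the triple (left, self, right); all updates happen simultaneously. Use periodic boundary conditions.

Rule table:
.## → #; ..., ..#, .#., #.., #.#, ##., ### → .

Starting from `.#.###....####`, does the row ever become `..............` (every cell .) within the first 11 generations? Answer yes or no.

...#......#...
..............
all cells are . at generation 2

yes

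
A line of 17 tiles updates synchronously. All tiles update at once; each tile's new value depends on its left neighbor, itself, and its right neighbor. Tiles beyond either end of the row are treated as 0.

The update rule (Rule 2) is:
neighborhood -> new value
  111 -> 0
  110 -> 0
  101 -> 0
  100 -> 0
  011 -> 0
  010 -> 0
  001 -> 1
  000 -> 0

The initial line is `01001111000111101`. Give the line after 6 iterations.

10010000001000000
00100000010000000
01000000100000000
10000001000000000
00000010000000000
00000100000000000

00000100000000000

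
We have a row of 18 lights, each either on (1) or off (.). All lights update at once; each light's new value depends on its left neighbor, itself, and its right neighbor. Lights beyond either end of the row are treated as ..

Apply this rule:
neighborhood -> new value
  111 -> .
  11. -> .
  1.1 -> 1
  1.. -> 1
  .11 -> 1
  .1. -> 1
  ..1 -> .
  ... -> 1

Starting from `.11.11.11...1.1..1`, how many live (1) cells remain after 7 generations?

.1.11.11.11.1111.1
.111.11.11.11...11
.1..11.11.11.11.1.
.11.1.11.11.11.111
.1.1111.11.11.11..
.111...11.11.11.11
.1..11.1.11.11.11.
count of 1: 10

10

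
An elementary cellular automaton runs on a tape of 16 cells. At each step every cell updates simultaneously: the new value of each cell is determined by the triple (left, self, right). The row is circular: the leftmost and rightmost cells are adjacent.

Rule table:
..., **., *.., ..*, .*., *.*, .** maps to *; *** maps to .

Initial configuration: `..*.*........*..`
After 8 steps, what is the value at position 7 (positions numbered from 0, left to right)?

.

step 1: ****************
step 2: ................
step 3: ****************  (repeats step 1; period 2)
step 8: ................
position 7 holds .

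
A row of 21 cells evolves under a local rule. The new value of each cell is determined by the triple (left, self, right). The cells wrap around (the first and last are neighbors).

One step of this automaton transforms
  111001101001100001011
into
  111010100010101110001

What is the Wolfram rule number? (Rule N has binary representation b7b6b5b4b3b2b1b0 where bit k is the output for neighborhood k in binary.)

195

position 0: 111 → 1  (bit 7 = 1)
position 2: 110 → 1  (bit 6 = 1)
position 7: 101 → 0  (bit 5 = 0)
position 3: 100 → 0  (bit 4 = 0)
position 5: 011 → 0  (bit 3 = 0)
position 8: 010 → 0  (bit 2 = 0)
position 4: 001 → 1  (bit 1 = 1)
position 14: 000 → 1  (bit 0 = 1)
bits b7..b0 = 11000011 = 195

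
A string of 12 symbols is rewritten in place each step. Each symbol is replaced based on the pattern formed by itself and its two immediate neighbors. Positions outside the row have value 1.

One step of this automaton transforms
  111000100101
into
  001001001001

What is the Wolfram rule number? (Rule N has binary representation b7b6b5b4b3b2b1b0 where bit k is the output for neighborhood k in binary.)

74

position 0: 111 → 0  (bit 7 = 0)
position 2: 110 → 1  (bit 6 = 1)
position 10: 101 → 0  (bit 5 = 0)
position 3: 100 → 0  (bit 4 = 0)
position 11: 011 → 1  (bit 3 = 1)
position 6: 010 → 0  (bit 2 = 0)
position 5: 001 → 1  (bit 1 = 1)
position 4: 000 → 0  (bit 0 = 0)
bits b7..b0 = 01001010 = 74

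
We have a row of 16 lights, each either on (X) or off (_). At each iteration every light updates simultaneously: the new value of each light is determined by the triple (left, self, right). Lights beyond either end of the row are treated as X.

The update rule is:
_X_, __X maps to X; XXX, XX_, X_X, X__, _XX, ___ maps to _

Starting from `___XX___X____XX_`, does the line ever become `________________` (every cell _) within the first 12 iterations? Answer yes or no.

no

__X____XX___X___
_XX___X____XX__X
_____XX___X___X_
____X____XX__XX_
___XX___X___X___
__X____XX__XX__X
_XX___X___X___X_
_____XX__XX__XX_
____X___X___X___
___XX__XX__XX__X
__X___X___X___X_
_XX__XX__XX__XX_
iteration 12 is _XX__XX__XX__XX_, still not uniform _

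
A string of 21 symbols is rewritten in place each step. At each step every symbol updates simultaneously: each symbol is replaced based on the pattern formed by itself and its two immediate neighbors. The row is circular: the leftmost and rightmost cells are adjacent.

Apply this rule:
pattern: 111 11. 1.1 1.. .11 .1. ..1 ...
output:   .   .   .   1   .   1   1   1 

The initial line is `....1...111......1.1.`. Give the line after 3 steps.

11111111...1111111.11
........111..........
11111111...1111111111

11111111...1111111111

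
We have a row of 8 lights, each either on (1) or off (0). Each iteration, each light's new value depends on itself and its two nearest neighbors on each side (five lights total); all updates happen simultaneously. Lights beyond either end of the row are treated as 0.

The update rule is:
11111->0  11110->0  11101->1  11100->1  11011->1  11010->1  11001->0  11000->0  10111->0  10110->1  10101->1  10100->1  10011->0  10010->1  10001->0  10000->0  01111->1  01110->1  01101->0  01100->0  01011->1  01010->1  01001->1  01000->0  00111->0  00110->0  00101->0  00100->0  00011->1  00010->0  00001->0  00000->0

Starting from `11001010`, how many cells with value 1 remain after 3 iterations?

iteration 1: 00010110
iteration 2: 00001100
iteration 3: 00010000
count of 1: 1

1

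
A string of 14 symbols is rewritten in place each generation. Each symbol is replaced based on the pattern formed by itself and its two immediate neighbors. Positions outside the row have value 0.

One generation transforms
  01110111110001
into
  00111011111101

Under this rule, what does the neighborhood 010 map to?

1

At position 13 the neighborhood is 010; the next row has 1 there.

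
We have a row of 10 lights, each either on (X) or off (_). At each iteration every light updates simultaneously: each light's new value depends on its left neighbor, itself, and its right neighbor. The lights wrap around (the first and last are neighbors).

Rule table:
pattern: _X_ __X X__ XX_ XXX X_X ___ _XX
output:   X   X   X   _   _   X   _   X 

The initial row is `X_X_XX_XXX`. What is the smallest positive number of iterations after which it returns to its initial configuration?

iteration 1: _XXXX_XX__
iteration 2: XX___XX_X_
iteration 3: X_X_XX_XXX

3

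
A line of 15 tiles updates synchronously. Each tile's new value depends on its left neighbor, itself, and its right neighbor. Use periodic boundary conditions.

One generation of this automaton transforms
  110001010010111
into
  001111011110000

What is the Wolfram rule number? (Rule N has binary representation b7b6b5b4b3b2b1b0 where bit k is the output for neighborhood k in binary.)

position 0: 111 → 0  (bit 7 = 0)
position 1: 110 → 0  (bit 6 = 0)
position 6: 101 → 0  (bit 5 = 0)
position 2: 100 → 1  (bit 4 = 1)
position 12: 011 → 0  (bit 3 = 0)
position 5: 010 → 1  (bit 2 = 1)
position 4: 001 → 1  (bit 1 = 1)
position 3: 000 → 1  (bit 0 = 1)
bits b7..b0 = 00010111 = 23

23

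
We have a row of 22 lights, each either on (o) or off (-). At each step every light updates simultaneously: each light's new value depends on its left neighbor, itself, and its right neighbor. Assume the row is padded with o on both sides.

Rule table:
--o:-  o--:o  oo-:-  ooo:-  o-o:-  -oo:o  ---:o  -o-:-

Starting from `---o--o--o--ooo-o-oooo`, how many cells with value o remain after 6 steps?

9

oo--o--o--o-o-----o---
--o--o--o----oooo--oo-
o--o--o--ooo-o---o-o--
-o--o--o-o----oo----o-
--o--o----ooo-o-ooo---
o--o--ooo-o-----o--oo-
count of o: 9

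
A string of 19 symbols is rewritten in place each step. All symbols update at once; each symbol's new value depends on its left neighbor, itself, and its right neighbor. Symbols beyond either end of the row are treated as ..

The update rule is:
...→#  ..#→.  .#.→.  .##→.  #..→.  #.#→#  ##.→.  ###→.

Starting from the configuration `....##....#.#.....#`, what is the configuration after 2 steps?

step 1: ###....##..#..###..
step 2: ....##............#

....##............#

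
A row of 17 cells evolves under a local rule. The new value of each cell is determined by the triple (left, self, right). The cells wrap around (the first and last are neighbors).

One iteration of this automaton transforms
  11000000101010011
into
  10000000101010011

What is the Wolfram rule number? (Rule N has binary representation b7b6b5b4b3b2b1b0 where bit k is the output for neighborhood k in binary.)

position 0: 111 → 1  (bit 7 = 1)
position 1: 110 → 0  (bit 6 = 0)
position 9: 101 → 0  (bit 5 = 0)
position 2: 100 → 0  (bit 4 = 0)
position 15: 011 → 1  (bit 3 = 1)
position 8: 010 → 1  (bit 2 = 1)
position 7: 001 → 0  (bit 1 = 0)
position 3: 000 → 0  (bit 0 = 0)
bits b7..b0 = 10001100 = 140

140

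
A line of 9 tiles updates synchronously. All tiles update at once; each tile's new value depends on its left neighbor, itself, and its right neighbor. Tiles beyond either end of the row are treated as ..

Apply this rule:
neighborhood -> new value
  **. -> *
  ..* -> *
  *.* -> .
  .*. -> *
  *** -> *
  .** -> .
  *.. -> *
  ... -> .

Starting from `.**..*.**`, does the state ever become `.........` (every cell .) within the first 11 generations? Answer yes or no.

no

*.****..*
*..******
***.*****
.**..****
*.***.***
*..**..**
***.***.*
.**..**.*
*.***.*.*
*..**.*.*
***.*.*.*
generation 11 is ***.*.*.*, still not uniform .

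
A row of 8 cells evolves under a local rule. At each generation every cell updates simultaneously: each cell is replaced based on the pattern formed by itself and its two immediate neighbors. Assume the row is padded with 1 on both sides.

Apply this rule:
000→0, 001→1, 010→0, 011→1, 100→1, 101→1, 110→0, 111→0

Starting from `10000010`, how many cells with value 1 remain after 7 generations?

01000101
10101011
01010110
10101101
01011011
10110110
01101101
count of 1: 5

5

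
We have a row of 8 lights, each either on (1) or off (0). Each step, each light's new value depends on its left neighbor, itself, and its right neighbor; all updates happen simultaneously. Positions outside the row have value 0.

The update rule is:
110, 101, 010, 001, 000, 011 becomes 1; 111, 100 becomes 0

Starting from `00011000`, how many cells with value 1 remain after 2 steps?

5

11111011
10001111
count of 1: 5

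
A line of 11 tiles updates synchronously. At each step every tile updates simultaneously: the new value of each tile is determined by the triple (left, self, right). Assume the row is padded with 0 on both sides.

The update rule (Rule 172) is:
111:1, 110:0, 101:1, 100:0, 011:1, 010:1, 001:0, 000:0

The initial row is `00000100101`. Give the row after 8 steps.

00000100100

00000100111
00000100110
00000100100
00000100100  (fixed point — unchanged through step 8)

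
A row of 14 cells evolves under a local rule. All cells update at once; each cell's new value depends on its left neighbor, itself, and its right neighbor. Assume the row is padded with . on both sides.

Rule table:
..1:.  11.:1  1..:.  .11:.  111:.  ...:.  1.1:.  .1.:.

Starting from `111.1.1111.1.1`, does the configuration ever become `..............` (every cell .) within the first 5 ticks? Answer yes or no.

yes

tick 1: ..1......1....
tick 2: ..............
all cells are . at tick 2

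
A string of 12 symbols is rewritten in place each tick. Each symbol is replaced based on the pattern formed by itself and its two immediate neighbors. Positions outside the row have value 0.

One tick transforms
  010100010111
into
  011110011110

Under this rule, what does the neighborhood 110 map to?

0

At position 11 the neighborhood is 110; the next row has 0 there.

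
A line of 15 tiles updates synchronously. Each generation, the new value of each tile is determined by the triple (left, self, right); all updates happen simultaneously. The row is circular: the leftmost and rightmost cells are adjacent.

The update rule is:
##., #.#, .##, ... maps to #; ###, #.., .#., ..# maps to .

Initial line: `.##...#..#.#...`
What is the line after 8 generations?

.##.#.....#..##
####..###....##
...#..#.#.##.#.
##.....#.####..
##.###..##..#..
####.#..##.....
#..##...##.###.
...##.#.####.##

...##.#.####.##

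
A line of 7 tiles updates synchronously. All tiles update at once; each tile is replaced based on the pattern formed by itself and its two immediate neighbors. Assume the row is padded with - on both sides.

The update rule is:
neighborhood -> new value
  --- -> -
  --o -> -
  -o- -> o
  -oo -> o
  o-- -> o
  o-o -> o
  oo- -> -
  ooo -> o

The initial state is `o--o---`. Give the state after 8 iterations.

oo-oo-o

oo-oo--
o-oo-o-
ooo-ooo
oo-ooo-
o-ooo-o
oooo-oo
ooo-oo-
oo-oo-o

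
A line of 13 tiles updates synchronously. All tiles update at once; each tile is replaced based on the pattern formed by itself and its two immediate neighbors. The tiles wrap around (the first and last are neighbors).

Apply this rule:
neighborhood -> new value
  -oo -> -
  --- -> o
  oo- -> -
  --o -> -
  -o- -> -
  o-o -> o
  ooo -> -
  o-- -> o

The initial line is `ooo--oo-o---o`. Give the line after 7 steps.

o---o--o-----

---o---o-oo--
oo--oo--o--oo
--o---o--o---
o--oo--o--ooo
-o---o--o----
--oo--o--oooo
o---o--o-----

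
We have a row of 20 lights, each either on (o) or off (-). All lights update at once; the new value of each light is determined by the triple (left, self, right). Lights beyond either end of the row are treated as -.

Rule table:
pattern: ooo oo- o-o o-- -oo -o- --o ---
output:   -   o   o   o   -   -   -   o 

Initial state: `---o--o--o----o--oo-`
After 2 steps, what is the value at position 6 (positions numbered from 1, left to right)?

oo--o--o--ooo--o--oo
-oo--o--o---oo--o--o
position 6 holds o

o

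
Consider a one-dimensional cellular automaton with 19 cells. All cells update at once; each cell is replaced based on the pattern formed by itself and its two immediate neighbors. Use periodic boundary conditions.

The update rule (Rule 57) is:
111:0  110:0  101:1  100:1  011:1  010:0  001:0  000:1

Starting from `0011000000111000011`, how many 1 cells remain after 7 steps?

1010111110100111010
0101100001010100101
1011011100101010010
0110110010010101001
1101101001001010100
1011010100100101010
0110101010010010101
count of 1: 9

9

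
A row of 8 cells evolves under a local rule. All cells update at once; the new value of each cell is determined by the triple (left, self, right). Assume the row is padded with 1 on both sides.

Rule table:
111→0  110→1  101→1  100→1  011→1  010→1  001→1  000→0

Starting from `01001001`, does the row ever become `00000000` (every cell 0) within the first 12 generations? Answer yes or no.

11111111
00000000
all cells are 0 at generation 2

yes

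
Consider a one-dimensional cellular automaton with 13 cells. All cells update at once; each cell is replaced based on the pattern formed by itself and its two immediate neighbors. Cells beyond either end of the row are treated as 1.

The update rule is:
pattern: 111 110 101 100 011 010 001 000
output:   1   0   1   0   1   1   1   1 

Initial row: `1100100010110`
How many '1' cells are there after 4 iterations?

1001101111101
0011011111011
0110111110111
1101111101111
count of 1: 11

11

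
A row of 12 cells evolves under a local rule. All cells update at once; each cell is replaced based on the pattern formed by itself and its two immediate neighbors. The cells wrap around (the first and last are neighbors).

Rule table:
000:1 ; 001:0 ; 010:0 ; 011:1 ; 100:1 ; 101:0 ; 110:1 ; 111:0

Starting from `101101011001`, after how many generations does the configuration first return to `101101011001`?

101100011101
101111010101
101001000001
100100111101
110010100101
011000010001
011111001100
010001101111
001101101001
101101100100
001101110010
101101011001

12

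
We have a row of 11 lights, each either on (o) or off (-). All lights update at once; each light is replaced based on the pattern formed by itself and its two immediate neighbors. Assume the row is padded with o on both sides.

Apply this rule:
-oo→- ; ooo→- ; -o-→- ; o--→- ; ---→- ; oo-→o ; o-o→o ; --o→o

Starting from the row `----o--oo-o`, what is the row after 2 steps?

step 1: ---o--o-oo-
step 2: --o--o-o-oo

--o--o-o-oo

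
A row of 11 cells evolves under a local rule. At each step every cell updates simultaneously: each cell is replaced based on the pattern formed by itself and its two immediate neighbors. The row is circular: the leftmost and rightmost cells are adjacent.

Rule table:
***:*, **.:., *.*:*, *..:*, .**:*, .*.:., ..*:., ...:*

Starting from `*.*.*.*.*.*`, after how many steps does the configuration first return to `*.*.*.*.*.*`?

11

.*.*.*.*.**
*.*.*.*.**.
.*.*.*.**.*
*.*.*.**.*.
.*.*.**.*.*
*.*.**.*.*.
.*.**.*.*.*
*.**.*.*.*.
.**.*.*.*.*
**.*.*.*.*.
*.*.*.*.*.*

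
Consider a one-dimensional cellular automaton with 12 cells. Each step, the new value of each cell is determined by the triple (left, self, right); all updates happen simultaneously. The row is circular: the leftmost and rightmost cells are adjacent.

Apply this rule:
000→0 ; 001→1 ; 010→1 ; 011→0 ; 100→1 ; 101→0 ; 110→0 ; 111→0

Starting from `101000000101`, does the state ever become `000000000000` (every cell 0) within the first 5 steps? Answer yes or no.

step 1: 001100001100
step 2: 010010010010
step 3: 111111111111
step 4: 000000000000
all cells are 0 at step 4

yes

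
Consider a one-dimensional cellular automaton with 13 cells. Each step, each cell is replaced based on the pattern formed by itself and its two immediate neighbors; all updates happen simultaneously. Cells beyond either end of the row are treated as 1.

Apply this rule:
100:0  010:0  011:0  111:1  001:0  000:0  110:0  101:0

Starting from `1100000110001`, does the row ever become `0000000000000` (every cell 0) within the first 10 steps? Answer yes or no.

step 1: 1000000000000
step 2: 0000000000000
all cells are 0 at step 2

yes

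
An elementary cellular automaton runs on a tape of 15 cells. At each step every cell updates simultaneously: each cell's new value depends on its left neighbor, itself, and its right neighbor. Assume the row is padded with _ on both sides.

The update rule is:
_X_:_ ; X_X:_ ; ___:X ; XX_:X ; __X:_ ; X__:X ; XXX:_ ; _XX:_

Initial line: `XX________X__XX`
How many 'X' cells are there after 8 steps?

7

_XXXXXXXX__X__X
________XX__X__
XXXXXXX__XX__XX
______XX__XX__X
XXXXX__XX__XX__
____XX__XX__XXX
XXX__XX__XX___X
__XX__XX__XXX__
count of X: 7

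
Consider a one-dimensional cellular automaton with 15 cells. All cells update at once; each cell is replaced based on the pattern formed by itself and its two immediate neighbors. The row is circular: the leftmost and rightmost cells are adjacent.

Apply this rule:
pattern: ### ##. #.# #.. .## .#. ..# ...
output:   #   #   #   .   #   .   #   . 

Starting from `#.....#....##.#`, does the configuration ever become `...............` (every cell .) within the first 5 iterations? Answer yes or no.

#....#....#####
#...#....######
#..#....#######
#.#....########
##....#########
iteration 5 is ##....#########, still not uniform .

no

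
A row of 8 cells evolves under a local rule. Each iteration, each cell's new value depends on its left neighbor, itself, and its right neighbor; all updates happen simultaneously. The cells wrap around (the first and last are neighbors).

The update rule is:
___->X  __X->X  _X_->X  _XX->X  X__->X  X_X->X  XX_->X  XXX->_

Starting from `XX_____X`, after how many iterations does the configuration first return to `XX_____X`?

_XXXXXXX
XX_____X

2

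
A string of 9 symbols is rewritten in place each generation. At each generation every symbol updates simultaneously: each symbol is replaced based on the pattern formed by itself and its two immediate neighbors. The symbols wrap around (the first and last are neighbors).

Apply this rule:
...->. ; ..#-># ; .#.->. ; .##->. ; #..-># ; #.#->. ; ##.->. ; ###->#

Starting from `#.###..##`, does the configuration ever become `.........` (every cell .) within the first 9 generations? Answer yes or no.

generation 1: ...#.##.#
generation 2: #.#......
generation 3: ...#....#
generation 4: #.#.#..#.
generation 5: .....##..
generation 6: ....#..#.
generation 7: ...#.##.#  (repeats generation 1; period 6)
generation 9: ...#....#
generation 9 is ...#....#, still not uniform .

no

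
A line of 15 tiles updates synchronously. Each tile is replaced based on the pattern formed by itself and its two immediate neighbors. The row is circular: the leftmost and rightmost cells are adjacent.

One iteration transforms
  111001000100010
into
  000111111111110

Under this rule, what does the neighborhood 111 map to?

At position 1 the neighborhood is 111; the next row has 0 there.

0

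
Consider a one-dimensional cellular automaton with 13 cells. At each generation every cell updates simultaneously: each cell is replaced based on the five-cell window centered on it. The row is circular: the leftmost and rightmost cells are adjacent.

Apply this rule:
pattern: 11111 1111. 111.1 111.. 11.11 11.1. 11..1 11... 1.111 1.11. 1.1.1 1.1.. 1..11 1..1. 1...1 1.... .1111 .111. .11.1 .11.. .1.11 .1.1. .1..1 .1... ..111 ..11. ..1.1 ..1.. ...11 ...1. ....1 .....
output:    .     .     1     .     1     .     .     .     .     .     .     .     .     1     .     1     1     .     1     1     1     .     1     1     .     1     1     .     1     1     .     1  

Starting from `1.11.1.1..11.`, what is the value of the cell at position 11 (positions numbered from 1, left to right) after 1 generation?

1

.1.1....1.11.
position 11 holds 1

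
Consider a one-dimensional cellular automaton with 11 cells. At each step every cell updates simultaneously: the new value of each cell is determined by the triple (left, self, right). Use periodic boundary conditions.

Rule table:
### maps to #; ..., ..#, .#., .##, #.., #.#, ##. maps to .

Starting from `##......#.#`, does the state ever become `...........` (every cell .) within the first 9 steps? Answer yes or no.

yes

#..........
...........
all cells are . at step 2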